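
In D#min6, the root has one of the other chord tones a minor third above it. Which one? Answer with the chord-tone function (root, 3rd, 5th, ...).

D#min6: D#–F#–A#–B#.
The root is D#. A minor third above D# is F#.
F# is the chord's 3rd.

3rd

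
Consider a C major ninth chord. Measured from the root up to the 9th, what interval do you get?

major ninth

The chord tones of C major ninth are C E G B D.
So we need the interval from C up to D.
C up to D spans 9 letter names and 14 semitones — a major ninth.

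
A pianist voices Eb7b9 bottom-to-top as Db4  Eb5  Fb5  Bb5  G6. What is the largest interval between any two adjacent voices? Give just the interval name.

major ninth

Adjacent intervals: Db4→Eb5 = major ninth; Eb5→Fb5 = minor second; Fb5→Bb5 = augmented fourth; Bb5→G6 = major sixth.
The largest is Db4 to Eb5, a major ninth (14 semitones).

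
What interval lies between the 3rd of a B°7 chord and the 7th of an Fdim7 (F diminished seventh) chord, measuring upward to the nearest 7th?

The 3rd of B°7 is D; the 7th of Fdim7 (F diminished seventh) is Ebb.
D up to Ebb is 0 semitones, a whole step narrower than a major second, so the interval is diminished.

diminished second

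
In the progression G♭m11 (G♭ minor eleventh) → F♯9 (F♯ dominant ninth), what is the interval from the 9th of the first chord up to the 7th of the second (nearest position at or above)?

G♭m11 (G♭ minor eleventh) has A♭ as its 9th, and F♯9 (F♯ dominant ninth) has E as its 7th.
From A♭ to E: 8 semitones over a fifth = augmented.

augmented fifth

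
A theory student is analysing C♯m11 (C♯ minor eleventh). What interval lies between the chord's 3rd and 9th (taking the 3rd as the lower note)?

Spelling the chord: C♯ E G♯ B D♯ F♯.
3rd = E; 9th = D♯.
From E to D♯ is 11 semitones, exactly the major seventh.

major seventh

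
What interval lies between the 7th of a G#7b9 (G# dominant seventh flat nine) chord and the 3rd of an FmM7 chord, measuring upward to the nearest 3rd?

diminished third

G#7b9 (G# dominant seventh flat nine) has F# as its 7th, and FmM7 has Ab as its 3rd.
F# up to Ab is 2 semitones, a whole step narrower than a major third, so the interval is diminished.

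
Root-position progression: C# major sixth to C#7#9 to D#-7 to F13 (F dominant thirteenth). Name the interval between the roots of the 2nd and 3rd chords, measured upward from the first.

The roots are C# and D#.
From C# to D# is 2 semitones, exactly the major second.

M2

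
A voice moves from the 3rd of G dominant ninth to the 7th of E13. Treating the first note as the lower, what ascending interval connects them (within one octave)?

minor 3rd

The 3rd of G dominant ninth is B; the 7th of E13 is D.
3 letter names make it a third; at 3 semitones (a half step narrower than major) the quality is minor.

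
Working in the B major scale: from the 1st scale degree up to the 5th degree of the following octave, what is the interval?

Spelling the B major scale: B C♯ D♯ E F♯ G♯ A♯.
The 1st scale degree is B and the scale degree 5 (up an octave) is F♯.
Counting 12 letters and 19 half steps from B gives a perfect twelfth.

P12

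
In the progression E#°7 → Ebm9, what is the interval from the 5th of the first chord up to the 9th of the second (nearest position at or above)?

diminished fifth

E#°7 has B as its 5th, and Ebm9 has F as its 9th.
5 letter names make it a fifth; at 6 semitones (a half step narrower than perfect) the quality is diminished.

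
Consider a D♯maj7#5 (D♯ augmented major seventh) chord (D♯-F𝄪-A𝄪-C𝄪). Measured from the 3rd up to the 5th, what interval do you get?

major 3rd

So we need the interval from F𝄪 up to A𝄪.
Counting 3 letters and 4 half steps from F𝄪 gives a major third.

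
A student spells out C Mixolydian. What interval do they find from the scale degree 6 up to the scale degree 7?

The scale runs C D E F G A B♭.
The scale degree 6 is A and the 7th degree is B♭.
A up to B♭ is 1 semitone, a half step narrower than a major second, so the interval is minor.

minor second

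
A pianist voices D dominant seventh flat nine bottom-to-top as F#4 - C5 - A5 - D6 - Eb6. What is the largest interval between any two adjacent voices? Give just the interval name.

Adjacent intervals: F#4→C5 = diminished fifth; C5→A5 = major sixth; A5→D6 = perfect fourth; D6→Eb6 = minor second.
The largest is C5 to A5, a major sixth (9 semitones).

M6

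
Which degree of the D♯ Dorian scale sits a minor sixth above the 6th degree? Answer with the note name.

G#

The scale is D♯ E♯ F♯ G♯ A♯ B♯ C♯.
The 6th degree is B♯; a minor sixth above that is G♯ — scale degree 4.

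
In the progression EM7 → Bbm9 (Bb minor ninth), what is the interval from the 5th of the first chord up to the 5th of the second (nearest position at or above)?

EM7 has B as its 5th, and Bbm9 (Bb minor ninth) has F as its 5th.
From B to F: 6 semitones over a fifth = diminished.

diminished 5th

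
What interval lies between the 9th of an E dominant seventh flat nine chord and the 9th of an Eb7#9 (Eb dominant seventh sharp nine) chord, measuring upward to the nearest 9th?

The 9th of E dominant seventh flat nine is F; the 9th of Eb7#9 (Eb dominant seventh sharp nine) is F#.
1 letter names make it a unison; at 1 semitone (a half step wider than perfect) the quality is augmented.

augmented unison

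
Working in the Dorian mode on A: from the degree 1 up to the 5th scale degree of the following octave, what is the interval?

A dorian: A B C D E F# G.
Degree 1 = A; 5th scale degree (up an octave) = E.
Counting 12 letters and 19 half steps from A gives a perfect twelfth.

perfect 12th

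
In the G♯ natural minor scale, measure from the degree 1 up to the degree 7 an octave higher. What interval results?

minor fourteenth

The scale runs G♯ A♯ B C♯ D♯ E F♯.
That puts G♯ below F♯.
G♯ up to F♯ is 22 semitones, a half step narrower than a major fourteenth, so the interval is minor.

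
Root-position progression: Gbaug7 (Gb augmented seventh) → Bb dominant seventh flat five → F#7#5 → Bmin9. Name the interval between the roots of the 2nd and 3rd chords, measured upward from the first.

augmented fifth

The roots are Bb and F#.
From Bb to F#: 8 semitones over a fifth = augmented.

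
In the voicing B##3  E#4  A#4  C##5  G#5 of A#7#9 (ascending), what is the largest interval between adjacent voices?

d5

Adjacent intervals: B##3→E#4 = diminished fourth; E#4→A#4 = perfect fourth; A#4→C##5 = major third; C##5→G#5 = diminished fifth.
The largest is C##5 to G#5, a diminished fifth (6 semitones).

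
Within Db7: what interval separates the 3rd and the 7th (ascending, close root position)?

diminished fifth

Db dominant seventh is spelled Db F Ab Cb.
So we need the interval from F up to Cb.
From F to Cb: 6 semitones over a fifth = diminished.
That tritone between 3rd and 7th is what gives the dominant seventh its pull toward resolution.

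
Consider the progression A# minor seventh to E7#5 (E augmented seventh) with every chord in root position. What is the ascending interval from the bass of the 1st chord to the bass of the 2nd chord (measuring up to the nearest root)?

diminished fifth

The roots are A# and E.
From A# to E: 6 semitones over a fifth = diminished.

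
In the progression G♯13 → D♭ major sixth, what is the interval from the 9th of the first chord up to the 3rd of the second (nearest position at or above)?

diminished 6th

The 9th of G♯13 is A♯; the 3rd of D♭ major sixth is F.
6 letter names make it a sixth; at 7 semitones (a whole step narrower than major) the quality is diminished.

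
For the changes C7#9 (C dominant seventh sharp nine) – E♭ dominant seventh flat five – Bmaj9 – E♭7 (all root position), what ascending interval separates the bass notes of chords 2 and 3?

The roots are E♭ and B.
From E♭ to B: 8 semitones over a fifth = augmented.

augmented fifth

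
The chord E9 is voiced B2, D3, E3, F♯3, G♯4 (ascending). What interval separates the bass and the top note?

major thirteenth

The outer voices are B2 and G♯4.
B up to G♯ spans 13 letter names and 21 semitones — a major thirteenth.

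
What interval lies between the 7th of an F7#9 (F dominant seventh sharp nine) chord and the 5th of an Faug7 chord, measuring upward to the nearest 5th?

augmented 6th

The 7th of F7#9 (F dominant seventh sharp nine) is E♭; the 5th of Faug7 is C♯.
E♭ up to C♯ is 10 semitones, a half step wider than a major sixth, so the interval is augmented.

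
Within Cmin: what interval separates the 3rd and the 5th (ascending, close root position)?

Spelling the chord: C, Eb, G.
3rd = Eb; 5th = G.
Eb up to G spans 3 letter names and 4 semitones — a major third.

M3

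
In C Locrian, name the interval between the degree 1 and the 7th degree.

minor seventh

Spelling C Locrian: C Db Eb F Gb Ab Bb.
The degree 1 is C and the degree 7 is Bb.
7 letter names make it a seventh; at 10 semitones (a half step narrower than major) the quality is minor.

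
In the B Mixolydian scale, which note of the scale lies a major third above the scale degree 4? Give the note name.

The scale is B C♯ D♯ E F♯ G♯ A.
The scale degree 4 is E; a major third above that is G♯ — scale degree 6.

G#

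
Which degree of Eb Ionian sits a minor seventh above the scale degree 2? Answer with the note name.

Eb

The scale is Eb F G Ab Bb C D.
The scale degree 2 is F; a minor seventh above that is Eb — scale degree 1.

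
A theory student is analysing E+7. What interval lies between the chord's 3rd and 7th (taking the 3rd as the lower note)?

Spelling the chord: E G♯ B♯ D.
The 3rd is G♯ and the 7th is D.
G♯ up to D is 6 semitones, a half step narrower than a perfect fifth, so the interval is diminished.
That tritone between 3rd and 7th is what gives the dominant seventh its pull toward resolution.

diminished fifth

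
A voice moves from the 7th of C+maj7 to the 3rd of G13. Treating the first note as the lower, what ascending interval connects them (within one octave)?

The 7th of C+maj7 is B; the 3rd of G13 is B.
Counting 1 letters and 0 half steps from B gives a perfect unison.

perfect unison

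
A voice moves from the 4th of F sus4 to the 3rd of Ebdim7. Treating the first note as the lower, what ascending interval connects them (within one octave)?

minor 6th

F sus4 has Bb as its 4th, and Ebdim7 has Gb as its 3rd.
6 letter names make it a sixth; at 8 semitones (a half step narrower than major) the quality is minor.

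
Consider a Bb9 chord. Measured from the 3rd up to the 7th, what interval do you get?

diminished fifth

The chord tones of Bb9 are Bb-D-F-Ab-C.
The 3rd is D and the 7th is Ab.
5 letter names make it a fifth; at 6 semitones (a half step narrower than perfect) the quality is diminished.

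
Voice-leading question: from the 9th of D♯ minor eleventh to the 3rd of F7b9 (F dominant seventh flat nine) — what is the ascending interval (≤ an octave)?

diminished 4th

The 9th of D♯ minor eleventh is E♯; the 3rd of F7b9 (F dominant seventh flat nine) is A.
From E♯ to A: 4 semitones over a fourth = diminished.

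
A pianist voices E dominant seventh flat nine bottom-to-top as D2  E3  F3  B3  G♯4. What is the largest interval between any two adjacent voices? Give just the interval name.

Adjacent intervals: D2→E3 = major ninth; E3→F3 = minor second; F3→B3 = augmented fourth; B3→G♯4 = major sixth.
The largest is D2 to E3, a major ninth (14 semitones).

M9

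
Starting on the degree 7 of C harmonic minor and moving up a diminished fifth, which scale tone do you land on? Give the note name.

F

The scale is C D Eb F G Ab B.
The degree 7 is B; a diminished fifth above that is F — scale degree 4.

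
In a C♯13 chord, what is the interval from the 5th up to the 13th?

major ninth

C♯13: C♯–E♯–G♯–B–D♯–A♯.
The 5th is G♯ and the 13th is A♯.
G♯ up to A♯ spans 9 letter names and 14 semitones — a major ninth.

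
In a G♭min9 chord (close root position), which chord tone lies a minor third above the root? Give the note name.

The chord tones of G♭ minor ninth are G♭, B𝄫, D♭, F♭, A♭.
The root is G♭. A minor third above G♭ is B𝄫.
B𝄫 is the chord's 3rd.

Bbb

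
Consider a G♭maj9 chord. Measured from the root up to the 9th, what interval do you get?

major ninth

G♭maj9 is spelled G♭-B♭-D♭-F-A♭.
Root = G♭; 9th = A♭.
From G♭ to A♭ is 14 semitones, exactly the major ninth.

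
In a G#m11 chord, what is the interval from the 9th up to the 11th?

m3

Spelling the chord: G#-B-D#-F#-A#-C#.
That puts A# below C#.
A# up to C# is 3 semitones, a half step narrower than a major third, so the interval is minor.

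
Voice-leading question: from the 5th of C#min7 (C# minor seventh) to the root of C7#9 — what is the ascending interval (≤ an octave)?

d4

C#min7 (C# minor seventh) has G# as its 5th, and C7#9 has C as its root.
G# up to C is 4 semitones, a half step narrower than a perfect fourth, so the interval is diminished.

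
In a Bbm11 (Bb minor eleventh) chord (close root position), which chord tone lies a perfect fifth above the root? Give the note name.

F

Bb minor eleventh is spelled Bb-Db-F-Ab-C-Eb.
The root is Bb. A perfect fifth above Bb is F.
F is the chord's 5th.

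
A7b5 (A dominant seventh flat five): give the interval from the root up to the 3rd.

major 3rd

Spelling the chord: A–C#–Eb–G.
Root = A; 3rd = C#.
Counting 3 letters and 4 half steps from A gives a major third.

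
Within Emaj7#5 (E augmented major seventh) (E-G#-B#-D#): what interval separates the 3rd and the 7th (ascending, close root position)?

perfect 5th

That puts G# below D#.
G# up to D# spans 5 letter names and 7 semitones — a perfect fifth.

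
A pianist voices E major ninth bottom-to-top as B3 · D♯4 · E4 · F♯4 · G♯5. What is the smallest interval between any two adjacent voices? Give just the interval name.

minor second

Adjacent intervals: B3→D♯4 = major third; D♯4→E4 = minor second; E4→F♯4 = major second; F♯4→G♯5 = major ninth.
The smallest is D♯4 to E4, a minor second (1 semitone).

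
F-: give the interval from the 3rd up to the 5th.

F minor: F Ab C.
So we need the interval from Ab up to C.
Ab up to C spans 3 letter names and 4 semitones — a major third.

M3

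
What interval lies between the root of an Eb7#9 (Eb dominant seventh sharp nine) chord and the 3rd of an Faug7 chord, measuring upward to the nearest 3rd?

Eb7#9 (Eb dominant seventh sharp nine) has Eb as its root, and Faug7 has A as its 3rd.
From Eb to A: 6 semitones over a fourth = augmented.

augmented fourth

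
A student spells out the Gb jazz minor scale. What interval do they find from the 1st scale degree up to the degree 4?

Gb melodic minor: Gb Ab Bbb Cb Db Eb F.
That puts Gb below Cb.
Gb up to Cb spans 4 letter names and 5 semitones — a perfect fourth.

perfect 4th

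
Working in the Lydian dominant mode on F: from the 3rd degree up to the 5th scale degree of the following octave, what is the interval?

The scale runs F G A B C D Eb.
3rd degree = A; degree 5 (up an octave) = C.
From A to C: 15 semitones over a tenth = minor.

minor tenth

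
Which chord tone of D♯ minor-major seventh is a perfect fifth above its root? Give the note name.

A#

Spelling the chord: D♯-F♯-A♯-C𝄪.
The root is D♯. A perfect fifth above D♯ is A♯.
A♯ is the chord's 5th.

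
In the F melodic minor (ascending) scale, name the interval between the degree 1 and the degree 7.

F melodic minor: F G A♭ B♭ C D E.
That puts F below E.
From F to E is 11 semitones, exactly the major seventh.

major seventh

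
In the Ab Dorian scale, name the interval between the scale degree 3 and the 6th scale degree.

augmented fourth

Spelling the Ab Dorian scale: Ab Bb Cb Db Eb F Gb.
Scale degree 3 = Cb; 6th degree = F.
From Cb to F: 6 semitones over a fourth = augmented.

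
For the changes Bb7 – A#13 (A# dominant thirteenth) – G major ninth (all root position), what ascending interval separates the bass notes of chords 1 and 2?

The roots are Bb and A#.
From Bb to A#: 12 semitones over a seventh = augmented.

augmented seventh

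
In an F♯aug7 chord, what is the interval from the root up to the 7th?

F♯aug7 (F♯ augmented seventh): F♯ A♯ C𝄪 E.
Root = F♯; 7th = E.
F♯ up to E is 10 semitones, a half step narrower than a major seventh, so the interval is minor.

minor seventh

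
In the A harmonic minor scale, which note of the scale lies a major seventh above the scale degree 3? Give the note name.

B

The scale is A B C D E F G#.
The scale degree 3 is C; a major seventh above that is B — scale degree 2.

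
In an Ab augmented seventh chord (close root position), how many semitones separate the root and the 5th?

Ab augmented seventh: Ab–C–E–Gb.
Ab to E is an augmented fifth: 8 semitones.

8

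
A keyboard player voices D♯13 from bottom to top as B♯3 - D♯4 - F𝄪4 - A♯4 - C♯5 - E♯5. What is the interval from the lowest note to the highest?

The outer voices are B♯3 and E♯5.
From B♯ to E♯ is 17 semitones, exactly the perfect eleventh.

perfect 11th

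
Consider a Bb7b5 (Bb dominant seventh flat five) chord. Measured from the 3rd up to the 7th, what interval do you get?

Bb7b5 is spelled Bb–D–Fb–Ab.
The 3rd is D and the 7th is Ab.
From D to Ab: 6 semitones over a fifth = diminished.
That tritone between 3rd and 7th is what gives the dominant seventh its pull toward resolution.

diminished 5th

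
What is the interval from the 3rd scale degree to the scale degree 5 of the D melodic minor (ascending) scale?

The scale runs D E F G A B C#.
3rd scale degree = F; scale degree 5 = A.
From F to A is 4 semitones, exactly the major third.

major 3rd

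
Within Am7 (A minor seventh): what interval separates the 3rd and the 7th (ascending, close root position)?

P5

Am7 (A minor seventh) is spelled A–C–E–G.
That puts C below G.
Counting 5 letters and 7 half steps from C gives a perfect fifth.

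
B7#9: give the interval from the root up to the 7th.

B7#9 (B dominant seventh sharp nine): B–D♯–F♯–A–C𝄪.
So we need the interval from B up to A.
7 letter names make it a seventh; at 10 semitones (a half step narrower than major) the quality is minor.

minor seventh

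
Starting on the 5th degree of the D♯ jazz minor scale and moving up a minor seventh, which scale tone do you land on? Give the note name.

The scale is D♯ E♯ F♯ G♯ A♯ B♯ C𝄪.
The 5th degree is A♯; a minor seventh above that is G♯ — scale degree 4.

G#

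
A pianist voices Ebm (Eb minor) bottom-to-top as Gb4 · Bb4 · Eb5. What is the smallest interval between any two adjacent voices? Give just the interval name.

Adjacent intervals: Gb4→Bb4 = major third; Bb4→Eb5 = perfect fourth.
The smallest is Gb4 to Bb4, a major third (4 semitones).

major third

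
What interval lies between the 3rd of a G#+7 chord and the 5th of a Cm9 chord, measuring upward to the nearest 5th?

d6

G#+7 has B# as its 3rd, and Cm9 has G as its 5th.
From B# to G: 7 semitones over a sixth = diminished.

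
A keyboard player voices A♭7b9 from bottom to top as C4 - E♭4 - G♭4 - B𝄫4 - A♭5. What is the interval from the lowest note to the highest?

minor thirteenth

The outer voices are C4 and A♭5.
From C to A♭: 20 semitones over a thirteenth = minor.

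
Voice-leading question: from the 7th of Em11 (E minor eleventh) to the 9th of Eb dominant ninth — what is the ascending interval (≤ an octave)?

The 7th of Em11 (E minor eleventh) is D; the 9th of Eb dominant ninth is F.
3 letter names make it a third; at 3 semitones (a half step narrower than major) the quality is minor.

m3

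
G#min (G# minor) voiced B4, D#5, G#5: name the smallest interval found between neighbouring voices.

Adjacent intervals: B4→D#5 = major third; D#5→G#5 = perfect fourth.
The smallest is B4 to D#5, a major third (4 semitones).

major third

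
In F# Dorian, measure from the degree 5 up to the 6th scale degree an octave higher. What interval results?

M9

Spelling F# Dorian: F# G# A B C# D# E.
The degree 5 is C# and the scale degree 6 (up an octave) is D#.
Counting 9 letters and 14 half steps from C# gives a major ninth.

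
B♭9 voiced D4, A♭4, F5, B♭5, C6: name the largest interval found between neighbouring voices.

Adjacent intervals: D4→A♭4 = diminished fifth; A♭4→F5 = major sixth; F5→B♭5 = perfect fourth; B♭5→C6 = major second.
The largest is A♭4 to F5, a major sixth (9 semitones).

major sixth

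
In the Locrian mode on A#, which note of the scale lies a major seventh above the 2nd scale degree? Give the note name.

The scale is A# B C# D# E F# G#.
The 2nd scale degree is B; a major seventh above that is A# — scale degree 1.

A#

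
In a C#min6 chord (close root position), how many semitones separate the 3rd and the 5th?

4

The chord tones of C# minor sixth are C#–E–G#–A#.
E to G# is a major third: 4 semitones.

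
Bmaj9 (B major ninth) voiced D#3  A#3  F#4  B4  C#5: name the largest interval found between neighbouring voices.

Adjacent intervals: D#3→A#3 = perfect fifth; A#3→F#4 = minor sixth; F#4→B4 = perfect fourth; B4→C#5 = major second.
The largest is A#3 to F#4, a minor sixth (8 semitones).

minor sixth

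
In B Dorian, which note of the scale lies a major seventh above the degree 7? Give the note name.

G#

The scale is B C♯ D E F♯ G♯ A.
The degree 7 is A; a major seventh above that is G♯ — scale degree 6.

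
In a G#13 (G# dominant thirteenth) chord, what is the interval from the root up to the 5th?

perfect fifth

The chord tones of G#13 are G# B# D# F# A# E#.
The root is G# and the 5th is D#.
G# up to D# spans 5 letter names and 7 semitones — a perfect fifth.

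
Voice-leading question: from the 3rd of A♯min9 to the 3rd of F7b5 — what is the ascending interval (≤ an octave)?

A♯min9 has C♯ as its 3rd, and F7b5 has A as its 3rd.
6 letter names make it a sixth; at 8 semitones (a half step narrower than major) the quality is minor.

m6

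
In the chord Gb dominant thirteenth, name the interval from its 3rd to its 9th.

Gb13 is spelled Gb Bb Db Fb Ab Eb.
The 3rd is Bb and the 9th is Ab.
Bb up to Ab is 10 semitones, a half step narrower than a major seventh, so the interval is minor.

minor seventh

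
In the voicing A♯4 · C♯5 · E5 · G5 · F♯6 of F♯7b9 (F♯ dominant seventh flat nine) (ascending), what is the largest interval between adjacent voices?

major 7th

Adjacent intervals: A♯4→C♯5 = minor third; C♯5→E5 = minor third; E5→G5 = minor third; G5→F♯6 = major seventh.
The largest is G5 to F♯6, a major seventh (11 semitones).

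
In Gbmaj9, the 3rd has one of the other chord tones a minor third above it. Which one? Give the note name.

Gbmaj9: Gb-Bb-Db-F-Ab.
The 3rd is Bb. A minor third above Bb is Db.
Db is the chord's 5th.

Db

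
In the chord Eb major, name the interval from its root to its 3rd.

major third

Ebmaj is spelled Eb, G, Bb.
That puts Eb below G.
From Eb to G is 4 semitones, exactly the major third.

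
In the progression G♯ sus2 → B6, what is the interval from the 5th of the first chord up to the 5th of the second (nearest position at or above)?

minor third

The 5th of G♯ sus2 is D♯; the 5th of B6 is F♯.
D♯ up to F♯ is 3 semitones, a half step narrower than a major third, so the interval is minor.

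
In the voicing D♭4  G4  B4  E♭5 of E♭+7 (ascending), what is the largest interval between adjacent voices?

augmented fourth

Adjacent intervals: D♭4→G4 = augmented fourth; G4→B4 = major third; B4→E♭5 = diminished fourth.
The largest is D♭4 to G4, an augmented fourth (6 semitones).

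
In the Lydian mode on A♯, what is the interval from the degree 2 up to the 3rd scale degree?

The scale runs A♯ B♯ C𝄪 D𝄪 E♯ F𝄪 G𝄪.
Degree 2 = B♯; 3rd degree = C𝄪.
Counting 2 letters and 2 half steps from B♯ gives a major second.

major second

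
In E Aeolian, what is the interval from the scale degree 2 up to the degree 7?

The scale runs E F♯ G A B C D.
The scale degree 2 is F♯ and the scale degree 7 is D.
F♯ up to D is 8 semitones, a half step narrower than a major sixth, so the interval is minor.

minor sixth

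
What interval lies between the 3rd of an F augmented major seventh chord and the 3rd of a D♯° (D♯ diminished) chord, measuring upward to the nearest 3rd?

F augmented major seventh has A as its 3rd, and D♯° (D♯ diminished) has F♯ as its 3rd.
From A to F♯ is 9 semitones, exactly the major sixth.

major sixth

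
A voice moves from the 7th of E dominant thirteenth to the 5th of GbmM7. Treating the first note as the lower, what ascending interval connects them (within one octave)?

E dominant thirteenth has D as its 7th, and GbmM7 has Db as its 5th.
From D to Db: 11 semitones over an octave = diminished.

d8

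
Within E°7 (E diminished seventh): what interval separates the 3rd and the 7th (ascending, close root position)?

d5

The chord tones of E diminished seventh are E G B♭ D♭.
So we need the interval from G up to D♭.
G up to D♭ is 6 semitones, a half step narrower than a perfect fifth, so the interval is diminished.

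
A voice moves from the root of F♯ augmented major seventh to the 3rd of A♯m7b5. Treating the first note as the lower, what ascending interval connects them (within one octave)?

The root of F♯ augmented major seventh is F♯; the 3rd of A♯m7b5 is C♯.
Counting 5 letters and 7 half steps from F♯ gives a perfect fifth.

perfect 5th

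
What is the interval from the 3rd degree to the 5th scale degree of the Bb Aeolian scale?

M3

The scale runs Bb C Db Eb F Gb Ab.
So we need the interval from Db up to F.
Counting 3 letters and 4 half steps from Db gives a major third.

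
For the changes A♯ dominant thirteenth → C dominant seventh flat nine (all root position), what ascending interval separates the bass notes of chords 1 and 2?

d3

The roots are A♯ and C.
A♯ up to C is 2 semitones, a whole step narrower than a major third, so the interval is diminished.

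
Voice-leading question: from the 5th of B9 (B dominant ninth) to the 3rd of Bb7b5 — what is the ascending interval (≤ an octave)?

The 5th of B9 (B dominant ninth) is F#; the 3rd of Bb7b5 is D.
6 letter names make it a sixth; at 8 semitones (a half step narrower than major) the quality is minor.

minor sixth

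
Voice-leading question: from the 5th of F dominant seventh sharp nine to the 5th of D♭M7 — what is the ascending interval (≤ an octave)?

minor sixth

The 5th of F dominant seventh sharp nine is C; the 5th of D♭M7 is A♭.
6 letter names make it a sixth; at 8 semitones (a half step narrower than major) the quality is minor.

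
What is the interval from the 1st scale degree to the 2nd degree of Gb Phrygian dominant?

minor 2nd

Spelling Gb Phrygian dominant: Gb Abb Bb Cb Db Ebb Fb.
So we need the interval from Gb up to Abb.
From Gb to Abb: 1 semitone over a second = minor.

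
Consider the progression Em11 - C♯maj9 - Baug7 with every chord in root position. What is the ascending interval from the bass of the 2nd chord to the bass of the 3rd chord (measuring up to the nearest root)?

minor 7th

The roots are C♯ and B.
7 letter names make it a seventh; at 10 semitones (a half step narrower than major) the quality is minor.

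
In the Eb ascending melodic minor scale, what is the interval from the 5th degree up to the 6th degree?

major second

Spelling the Eb ascending melodic minor scale: Eb F Gb Ab Bb C D.
That puts Bb below C.
From Bb to C is 2 semitones, exactly the major second.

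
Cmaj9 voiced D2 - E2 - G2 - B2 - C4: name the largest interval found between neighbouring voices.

Adjacent intervals: D2→E2 = major second; E2→G2 = minor third; G2→B2 = major third; B2→C4 = minor ninth.
The largest is B2 to C4, a minor ninth (13 semitones).

m9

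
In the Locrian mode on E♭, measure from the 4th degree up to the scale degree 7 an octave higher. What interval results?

The scale runs E♭ F♭ G♭ A♭ B𝄫 C♭ D♭.
That puts A♭ below D♭.
Counting 11 letters and 17 half steps from A♭ gives a perfect eleventh.

perfect eleventh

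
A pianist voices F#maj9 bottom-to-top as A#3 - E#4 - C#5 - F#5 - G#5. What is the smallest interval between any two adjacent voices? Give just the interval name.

Adjacent intervals: A#3→E#4 = perfect fifth; E#4→C#5 = minor sixth; C#5→F#5 = perfect fourth; F#5→G#5 = major second.
The smallest is F#5 to G#5, a major second (2 semitones).

major 2nd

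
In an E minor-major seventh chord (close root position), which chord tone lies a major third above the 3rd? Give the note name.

B

Spelling the chord: E–G–B–D#.
The 3rd is G. A major third above G is B.
B is the chord's 5th.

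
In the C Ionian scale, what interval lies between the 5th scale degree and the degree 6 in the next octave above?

C major: C D E F G A B.
The 5th scale degree is G and the scale degree 6 (up an octave) is A.
G up to A spans 9 letter names and 14 semitones — a major ninth.

major ninth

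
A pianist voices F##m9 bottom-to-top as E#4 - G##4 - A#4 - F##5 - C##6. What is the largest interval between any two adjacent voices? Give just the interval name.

Adjacent intervals: E#4→G##4 = major third; G##4→A#4 = minor second; A#4→F##5 = major sixth; F##5→C##6 = perfect fifth.
The largest is A#4 to F##5, a major sixth (9 semitones).

major 6th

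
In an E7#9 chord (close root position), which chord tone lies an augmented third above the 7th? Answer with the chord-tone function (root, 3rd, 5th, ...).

Spelling the chord: E–G#–B–D–F##.
The 7th is D. An augmented third above D is F##.
F## is the chord's 9th.

9th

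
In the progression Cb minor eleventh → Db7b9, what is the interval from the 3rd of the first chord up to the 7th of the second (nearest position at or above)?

The 3rd of Cb minor eleventh is Ebb; the 7th of Db7b9 is Cb.
Ebb up to Cb spans 6 letter names and 9 semitones — a major sixth.

major sixth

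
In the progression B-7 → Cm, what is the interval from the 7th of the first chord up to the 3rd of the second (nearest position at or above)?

d5

B-7 has A as its 7th, and Cm has E♭ as its 3rd.
A up to E♭ is 6 semitones, a half step narrower than a perfect fifth, so the interval is diminished.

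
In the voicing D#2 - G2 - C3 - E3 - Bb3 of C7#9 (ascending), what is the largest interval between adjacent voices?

Adjacent intervals: D#2→G2 = diminished fourth; G2→C3 = perfect fourth; C3→E3 = major third; E3→Bb3 = diminished fifth.
The largest is E3 to Bb3, a diminished fifth (6 semitones).

diminished fifth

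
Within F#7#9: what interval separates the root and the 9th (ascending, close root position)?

Spelling the chord: F# A# C# E G##.
That puts F# below G##.
From F# to G##: 15 semitones over a ninth = augmented.

augmented ninth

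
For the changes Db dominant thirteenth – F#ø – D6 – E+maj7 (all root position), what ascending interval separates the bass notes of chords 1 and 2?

The roots are Db and F#.
3 letter names make it a third; at 5 semitones (a half step wider than major) the quality is augmented.

augmented third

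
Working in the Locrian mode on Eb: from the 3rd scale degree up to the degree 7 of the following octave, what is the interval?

perfect twelfth

The scale runs Eb Fb Gb Ab Bbb Cb Db.
So we need the interval from Gb up to Db.
Counting 12 letters and 19 half steps from Gb gives a perfect twelfth.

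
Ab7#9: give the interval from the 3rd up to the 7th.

Ab7#9 is spelled Ab C Eb Gb B.
The 3rd is C and the 7th is Gb.
From C to Gb: 6 semitones over a fifth = diminished.

diminished fifth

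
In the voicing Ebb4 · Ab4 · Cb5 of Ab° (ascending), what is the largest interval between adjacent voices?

augmented fourth

Adjacent intervals: Ebb4→Ab4 = augmented fourth; Ab4→Cb5 = minor third.
The largest is Ebb4 to Ab4, an augmented fourth (6 semitones).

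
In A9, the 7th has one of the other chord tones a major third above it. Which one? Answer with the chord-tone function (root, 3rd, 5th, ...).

9th

A9 (A dominant ninth): A–C#–E–G–B.
The 7th is G. A major third above G is B.
B is the chord's 9th.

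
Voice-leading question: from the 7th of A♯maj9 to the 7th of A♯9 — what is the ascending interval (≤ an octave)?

The 7th of A♯maj9 is G𝄪; the 7th of A♯9 is G♯.
8 letter names make it an octave; at 11 semitones (a half step narrower than perfect) the quality is diminished.

diminished octave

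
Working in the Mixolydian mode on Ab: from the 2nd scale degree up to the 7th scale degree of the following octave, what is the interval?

Ab mixolydian: Ab Bb C Db Eb F Gb.
So we need the interval from Bb up to Gb.
From Bb to Gb: 20 semitones over a thirteenth = minor.

minor 13th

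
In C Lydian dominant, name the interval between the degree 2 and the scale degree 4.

major third

C lydian dominant: C D E F♯ G A B♭.
So we need the interval from D up to F♯.
D up to F♯ spans 3 letter names and 4 semitones — a major third.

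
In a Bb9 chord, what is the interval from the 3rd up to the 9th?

The chord tones of Bb9 (Bb dominant ninth) are Bb–D–F–Ab–C.
3rd = D; 9th = C.
7 letter names make it a seventh; at 10 semitones (a half step narrower than major) the quality is minor.

minor 7th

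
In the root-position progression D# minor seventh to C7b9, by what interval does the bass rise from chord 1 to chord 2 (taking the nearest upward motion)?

diminished 7th

The roots are D# and C.
From D# to C: 9 semitones over a seventh = diminished.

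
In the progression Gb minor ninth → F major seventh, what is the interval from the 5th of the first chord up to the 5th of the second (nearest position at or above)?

major 7th

Gb minor ninth has Db as its 5th, and F major seventh has C as its 5th.
From Db to C is 11 semitones, exactly the major seventh.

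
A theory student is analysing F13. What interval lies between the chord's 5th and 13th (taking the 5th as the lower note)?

major ninth

Spelling the chord: F A C E♭ G D.
So we need the interval from C up to D.
Counting 9 letters and 14 half steps from C gives a major ninth.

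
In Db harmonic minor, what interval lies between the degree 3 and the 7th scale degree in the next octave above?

Spelling Db harmonic minor: Db Eb Fb Gb Ab Bbb C.
Degree 3 = Fb; scale degree 7 (up an octave) = C.
Fb up to C is 20 semitones, a half step wider than a perfect twelfth, so the interval is augmented.

augmented twelfth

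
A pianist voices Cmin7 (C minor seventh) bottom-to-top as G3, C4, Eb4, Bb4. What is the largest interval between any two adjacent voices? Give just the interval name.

Adjacent intervals: G3→C4 = perfect fourth; C4→Eb4 = minor third; Eb4→Bb4 = perfect fifth.
The largest is Eb4 to Bb4, a perfect fifth (7 semitones).

perfect fifth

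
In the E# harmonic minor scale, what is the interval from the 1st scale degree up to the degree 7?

The scale runs E# F## G# A# B# C# D##.
1st scale degree = E#; 7th degree = D##.
E# up to D## spans 7 letter names and 11 semitones — a major seventh.

major seventh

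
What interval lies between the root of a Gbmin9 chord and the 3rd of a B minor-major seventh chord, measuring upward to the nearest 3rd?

augmented fifth

The root of Gbmin9 is Gb; the 3rd of B minor-major seventh is D.
From Gb to D: 8 semitones over a fifth = augmented.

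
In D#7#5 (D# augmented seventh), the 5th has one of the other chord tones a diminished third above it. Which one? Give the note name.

C#

D#7#5 is spelled D#-F##-A##-C#.
The 5th is A##. A diminished third above A## is C#.
C# is the chord's 7th.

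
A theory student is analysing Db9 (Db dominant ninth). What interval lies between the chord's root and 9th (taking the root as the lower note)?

Db9 (Db dominant ninth): Db F Ab Cb Eb.
So we need the interval from Db up to Eb.
Counting 9 letters and 14 half steps from Db gives a major ninth.

major ninth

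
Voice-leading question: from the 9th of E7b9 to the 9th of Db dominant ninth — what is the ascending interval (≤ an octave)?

minor 7th

The 9th of E7b9 is F; the 9th of Db dominant ninth is Eb.
F up to Eb is 10 semitones, a half step narrower than a major seventh, so the interval is minor.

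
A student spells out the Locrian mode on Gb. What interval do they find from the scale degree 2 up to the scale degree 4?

Spelling the Locrian mode on Gb: Gb Abb Bbb Cb Dbb Ebb Fb.
That puts Abb below Cb.
Counting 3 letters and 4 half steps from Abb gives a major third.

M3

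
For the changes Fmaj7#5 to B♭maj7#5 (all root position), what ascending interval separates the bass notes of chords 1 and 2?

P4

The roots are F and B♭.
F up to B♭ spans 4 letter names and 5 semitones — a perfect fourth.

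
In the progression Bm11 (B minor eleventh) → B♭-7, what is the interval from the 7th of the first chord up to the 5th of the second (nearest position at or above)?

Bm11 (B minor eleventh) has A as its 7th, and B♭-7 has F as its 5th.
From A to F: 8 semitones over a sixth = minor.

minor sixth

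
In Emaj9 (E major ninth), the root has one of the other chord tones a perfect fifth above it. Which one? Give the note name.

Emaj9: E G♯ B D♯ F♯.
The root is E. A perfect fifth above E is B.
B is the chord's 5th.

B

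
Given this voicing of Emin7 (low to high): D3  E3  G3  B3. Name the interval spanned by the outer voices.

The outer voices are D3 and B3.
From D to B is 9 semitones, exactly the major sixth.

M6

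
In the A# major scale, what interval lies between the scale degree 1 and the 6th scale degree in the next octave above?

major thirteenth

The scale runs A# B# C## D# E# F## G##.
So we need the interval from A# up to F##.
Counting 13 letters and 21 half steps from A# gives a major thirteenth.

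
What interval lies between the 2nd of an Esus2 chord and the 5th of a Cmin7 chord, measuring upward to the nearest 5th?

The 2nd of Esus2 is F#; the 5th of Cmin7 is G.
F# up to G is 1 semitone, a half step narrower than a major second, so the interval is minor.

minor 2nd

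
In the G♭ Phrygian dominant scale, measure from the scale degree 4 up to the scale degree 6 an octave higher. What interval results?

minor tenth

The scale runs G♭ A𝄫 B♭ C♭ D♭ E𝄫 F♭.
The scale degree 4 is C♭ and the degree 6 (up an octave) is E𝄫.
From C♭ to E𝄫: 15 semitones over a tenth = minor.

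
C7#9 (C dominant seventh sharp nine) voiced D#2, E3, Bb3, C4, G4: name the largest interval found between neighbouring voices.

Adjacent intervals: D#2→E3 = minor ninth; E3→Bb3 = diminished fifth; Bb3→C4 = major second; C4→G4 = perfect fifth.
The largest is D#2 to E3, a minor ninth (13 semitones).

minor ninth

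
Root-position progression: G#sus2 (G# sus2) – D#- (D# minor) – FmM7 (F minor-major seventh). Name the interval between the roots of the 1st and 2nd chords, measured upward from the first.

perfect 5th

The roots are G# and D#.
Counting 5 letters and 7 half steps from G# gives a perfect fifth.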